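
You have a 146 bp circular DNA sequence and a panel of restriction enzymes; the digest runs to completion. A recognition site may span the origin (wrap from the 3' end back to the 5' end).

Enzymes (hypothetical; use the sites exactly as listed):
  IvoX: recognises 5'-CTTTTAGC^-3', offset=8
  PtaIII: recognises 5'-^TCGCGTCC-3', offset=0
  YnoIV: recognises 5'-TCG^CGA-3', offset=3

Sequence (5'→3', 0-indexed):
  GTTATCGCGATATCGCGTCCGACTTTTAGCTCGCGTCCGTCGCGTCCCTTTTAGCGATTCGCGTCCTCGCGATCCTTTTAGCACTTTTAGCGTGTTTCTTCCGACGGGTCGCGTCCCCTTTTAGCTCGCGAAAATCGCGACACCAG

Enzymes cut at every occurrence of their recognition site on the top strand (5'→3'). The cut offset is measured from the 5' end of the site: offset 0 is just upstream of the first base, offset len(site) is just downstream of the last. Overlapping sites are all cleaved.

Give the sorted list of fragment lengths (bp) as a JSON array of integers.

[3,3,5,9,9,9,11,13,16,16,17,17,18]

Site scan:
  IvoX CTTTTAGC/8: at [22, 47, 74, 83, 117] ⇒ [30, 55, 82, 91, 125]
  PtaIII TCGCGTCC/0: at [12, 30, 39, 58, 108] ⇒ [12, 30, 39, 58, 108]
  YnoIV TCGCGA/3: at [4, 66, 125, 134] ⇒ [7, 69, 128, 137]

All cut coordinates (distinct, sorted): [7, 12, 30, 39, 55, 58, 69, 82, 91, 108, 125, 128, 137]

Fragments:
  7→12: 5 bp
  12→30: 18 bp
  30→39: 9 bp
  39→55: 16 bp
  55→58: 3 bp
  58→69: 11 bp
  69→82: 13 bp
  82→91: 9 bp
  91→108: 17 bp
  108→125: 17 bp
  125→128: 3 bp
  128→137: 9 bp
  137→7 (wrap): 146-137+7 = 16 bp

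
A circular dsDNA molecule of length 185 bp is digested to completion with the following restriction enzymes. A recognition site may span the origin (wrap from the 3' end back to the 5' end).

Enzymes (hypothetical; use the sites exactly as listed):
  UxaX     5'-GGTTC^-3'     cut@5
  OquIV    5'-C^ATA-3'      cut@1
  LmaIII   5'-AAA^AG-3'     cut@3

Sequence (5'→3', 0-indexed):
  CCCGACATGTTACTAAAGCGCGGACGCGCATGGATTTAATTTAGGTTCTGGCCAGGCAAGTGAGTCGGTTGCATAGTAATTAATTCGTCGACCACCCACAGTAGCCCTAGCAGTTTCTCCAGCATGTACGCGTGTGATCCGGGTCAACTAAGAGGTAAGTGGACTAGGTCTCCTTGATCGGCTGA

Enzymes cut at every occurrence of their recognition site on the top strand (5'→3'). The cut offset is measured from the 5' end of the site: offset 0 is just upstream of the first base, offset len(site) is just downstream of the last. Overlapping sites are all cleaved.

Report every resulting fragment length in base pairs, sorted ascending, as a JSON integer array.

Site scan:
  UxaX GGTTC/5: at [43] ⇒ [48]
  OquIV CATA/1: at [71] ⇒ [72]
  LmaIII (AAAAG, off=3): no sites

Pooled cuts: [48, 72]

Fragment lengths:
  48→72: 24 bp
  72→48 (wrap): 185-72+48 = 161 bp

[24,161]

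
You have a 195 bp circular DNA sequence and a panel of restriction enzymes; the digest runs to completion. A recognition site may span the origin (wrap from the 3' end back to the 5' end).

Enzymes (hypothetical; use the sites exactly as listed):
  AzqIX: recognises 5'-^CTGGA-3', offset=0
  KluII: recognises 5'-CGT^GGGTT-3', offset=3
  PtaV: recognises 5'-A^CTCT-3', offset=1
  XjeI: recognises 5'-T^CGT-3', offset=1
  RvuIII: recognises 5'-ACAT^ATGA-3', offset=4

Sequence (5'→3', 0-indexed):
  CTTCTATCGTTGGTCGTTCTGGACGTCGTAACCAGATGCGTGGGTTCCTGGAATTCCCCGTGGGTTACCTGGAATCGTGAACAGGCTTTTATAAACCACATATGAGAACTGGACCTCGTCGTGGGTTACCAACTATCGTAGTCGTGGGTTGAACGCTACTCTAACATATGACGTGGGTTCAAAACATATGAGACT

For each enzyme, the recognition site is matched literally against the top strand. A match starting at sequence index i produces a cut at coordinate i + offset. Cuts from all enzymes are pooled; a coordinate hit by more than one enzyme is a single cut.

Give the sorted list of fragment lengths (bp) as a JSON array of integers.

Site scan:
  AzqIX CTGGA/0: at [18, 47, 68, 108] ⇒ [18, 47, 68, 108]
  KluII CGTGGGTT/3: at [38, 58, 119, 142, 171] ⇒ [41, 61, 122, 145, 174]
  PtaV ACTCT/1: at [157, 192] ⇒ [158, 193]
  XjeI TCGT/1: at [6, 13, 25, 74, 115, 118, 135, 141] ⇒ [7, 14, 26, 75, 116, 119, 136, 142]
  RvuIII ACATATGA/4: at [97, 163, 183] ⇒ [101, 167, 187]

Pooled cuts: [7, 14, 18, 26, 41, 47, 61, 68, 75, 101, 108, 116, 119, 122, 136, 142, 145, 158, 167, 174, 187, 193]

Fragments:
  7→14: 7 bp
  14→18: 4 bp
  18→26: 8 bp
  26→41: 15 bp
  41→47: 6 bp
  47→61: 14 bp
  61→68: 7 bp
  68→75: 7 bp
  75→101: 26 bp
  101→108: 7 bp
  108→116: 8 bp
  116→119: 3 bp
  119→122: 3 bp
  122→136: 14 bp
  136→142: 6 bp
  142→145: 3 bp
  145→158: 13 bp
  158→167: 9 bp
  167→174: 7 bp
  174→187: 13 bp
  187→193: 6 bp
  193→7 (wrap): 195-193+7 = 9 bp

[3,3,3,4,6,6,6,7,7,7,7,7,8,8,9,9,13,13,14,14,15,26]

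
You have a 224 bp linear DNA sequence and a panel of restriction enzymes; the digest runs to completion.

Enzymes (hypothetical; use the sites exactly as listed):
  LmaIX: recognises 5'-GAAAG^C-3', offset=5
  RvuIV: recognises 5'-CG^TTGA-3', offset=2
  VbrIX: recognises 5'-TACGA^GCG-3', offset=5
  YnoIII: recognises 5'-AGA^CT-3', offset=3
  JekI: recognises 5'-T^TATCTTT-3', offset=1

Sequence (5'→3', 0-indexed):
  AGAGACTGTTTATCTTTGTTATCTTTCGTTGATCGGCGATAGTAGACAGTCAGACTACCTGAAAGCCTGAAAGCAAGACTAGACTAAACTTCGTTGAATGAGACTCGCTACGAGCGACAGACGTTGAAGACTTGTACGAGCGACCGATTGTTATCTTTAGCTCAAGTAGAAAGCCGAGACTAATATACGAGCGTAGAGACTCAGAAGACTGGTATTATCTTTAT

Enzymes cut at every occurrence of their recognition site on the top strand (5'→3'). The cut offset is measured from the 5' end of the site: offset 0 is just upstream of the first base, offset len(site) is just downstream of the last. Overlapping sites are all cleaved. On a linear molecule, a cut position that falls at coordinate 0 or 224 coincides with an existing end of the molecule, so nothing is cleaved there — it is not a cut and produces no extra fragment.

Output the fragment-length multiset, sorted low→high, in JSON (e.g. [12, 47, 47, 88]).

Site scan:
  LmaIX GAAAGC/5: at [60, 68, 168] ⇒ [65, 73, 173]
  RvuIV CGTTGA/2: at [26, 91, 121] ⇒ [28, 93, 123]
  VbrIX TACGAGCG/5: at [108, 134, 185] ⇒ [113, 139, 190]
  YnoIII AGACT/3: at [2, 51, 75, 80, 100, 127, 176, 196, 205] ⇒ [5, 54, 78, 83, 103, 130, 179, 199, 208]
  JekI TTATCTTT/1: at [9, 18, 150, 214] ⇒ [10, 19, 151, 215]

Pooled cuts: [5, 10, 19, 28, 54, 65, 73, 78, 83, 93, 103, 113, 123, 130, 139, 151, 173, 179, 190, 199, 208, 215]

Fragment lengths:
  [0,5): 5 bp
  [5,10): 5 bp
  [10,19): 9 bp
  [19,28): 9 bp
  [28,54): 26 bp
  [54,65): 11 bp
  [65,73): 8 bp
  [73,78): 5 bp
  [78,83): 5 bp
  [83,93): 10 bp
  [93,103): 10 bp
  [103,113): 10 bp
  [113,123): 10 bp
  [123,130): 7 bp
  [130,139): 9 bp
  [139,151): 12 bp
  [151,173): 22 bp
  [173,179): 6 bp
  [179,190): 11 bp
  [190,199): 9 bp
  [199,208): 9 bp
  [208,215): 7 bp
  [215,224): 9 bp

[5,5,5,5,6,7,7,8,9,9,9,9,9,9,10,10,10,10,11,11,12,22,26]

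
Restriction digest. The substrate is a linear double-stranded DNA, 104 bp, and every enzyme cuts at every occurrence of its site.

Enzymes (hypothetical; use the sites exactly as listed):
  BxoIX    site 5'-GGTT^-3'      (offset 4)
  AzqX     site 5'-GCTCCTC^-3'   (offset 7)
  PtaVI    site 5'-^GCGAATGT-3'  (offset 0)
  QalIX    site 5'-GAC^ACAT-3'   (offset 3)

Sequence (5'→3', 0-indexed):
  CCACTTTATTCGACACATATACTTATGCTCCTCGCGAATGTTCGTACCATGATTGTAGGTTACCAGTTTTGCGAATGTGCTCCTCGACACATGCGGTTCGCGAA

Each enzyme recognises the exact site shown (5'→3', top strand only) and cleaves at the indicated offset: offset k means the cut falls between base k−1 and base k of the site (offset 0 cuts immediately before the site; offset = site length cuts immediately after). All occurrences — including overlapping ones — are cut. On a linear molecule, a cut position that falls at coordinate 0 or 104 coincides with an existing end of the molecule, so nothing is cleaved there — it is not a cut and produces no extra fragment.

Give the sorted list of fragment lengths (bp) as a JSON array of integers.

Scan for sites:
  BxoIX (GGTT, off=4): starts [57, 94] → cuts [61, 98]
  AzqX (GCTCCTC, off=7): starts [26, 78] → cuts [33, 85]
  PtaVI (GCGAATGT, off=0): starts [33, 70] → cuts [33, 70]
  QalIX (GACACAT, off=3): starts [11, 85] → cuts [14, 88]

Pooled cuts: [14, 33, 61, 70, 85, 88, 98]

Fragments:
  [0,14): 14 bp
  [14,33): 19 bp
  [33,61): 28 bp
  [61,70): 9 bp
  [70,85): 15 bp
  [85,88): 3 bp
  [88,98): 10 bp
  [98,104): 6 bp

[3,6,9,10,14,15,19,28]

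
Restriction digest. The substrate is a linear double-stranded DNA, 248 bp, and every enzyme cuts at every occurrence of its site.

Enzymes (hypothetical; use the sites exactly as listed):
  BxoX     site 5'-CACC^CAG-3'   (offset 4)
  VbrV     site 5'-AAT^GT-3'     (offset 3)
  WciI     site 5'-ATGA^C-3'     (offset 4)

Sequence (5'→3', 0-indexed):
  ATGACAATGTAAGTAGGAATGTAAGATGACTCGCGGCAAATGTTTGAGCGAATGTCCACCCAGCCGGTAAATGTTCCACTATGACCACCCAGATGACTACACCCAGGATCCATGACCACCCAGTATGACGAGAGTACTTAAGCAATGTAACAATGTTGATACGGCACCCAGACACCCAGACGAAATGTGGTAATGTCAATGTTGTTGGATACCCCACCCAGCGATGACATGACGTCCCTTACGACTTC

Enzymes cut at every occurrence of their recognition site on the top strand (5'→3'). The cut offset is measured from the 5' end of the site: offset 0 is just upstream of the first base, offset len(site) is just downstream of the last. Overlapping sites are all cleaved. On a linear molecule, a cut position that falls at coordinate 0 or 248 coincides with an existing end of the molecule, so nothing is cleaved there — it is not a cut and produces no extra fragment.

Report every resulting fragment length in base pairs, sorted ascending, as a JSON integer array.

Scan for sites:
  BxoX (CACCCAG, off=4): starts [56, 85, 99, 116, 164, 172, 214] → cuts [60, 89, 103, 120, 168, 176, 218]
  VbrV (AATGT, off=3): starts [5, 17, 38, 50, 69, 143, 151, 183, 191, 197] → cuts [8, 20, 41, 53, 72, 146, 154, 186, 194, 200]
  WciI (ATGAC, off=4): starts [0, 25, 80, 92, 111, 124, 223, 228] → cuts [4, 29, 84, 96, 115, 128, 227, 232]

Pooled cuts: [4, 8, 20, 29, 41, 53, 60, 72, 84, 89, 96, 103, 115, 120, 128, 146, 154, 168, 176, 186, 194, 200, 218, 227, 232]

Fragment lengths:
  [0,4): 4 bp
  [4,8): 4 bp
  [8,20): 12 bp
  [20,29): 9 bp
  [29,41): 12 bp
  [41,53): 12 bp
  [53,60): 7 bp
  [60,72): 12 bp
  [72,84): 12 bp
  [84,89): 5 bp
  [89,96): 7 bp
  [96,103): 7 bp
  [103,115): 12 bp
  [115,120): 5 bp
  [120,128): 8 bp
  [128,146): 18 bp
  [146,154): 8 bp
  [154,168): 14 bp
  [168,176): 8 bp
  [176,186): 10 bp
  [186,194): 8 bp
  [194,200): 6 bp
  [200,218): 18 bp
  [218,227): 9 bp
  [227,232): 5 bp
  [232,248): 16 bp

[4,4,5,5,5,6,7,7,7,8,8,8,8,9,9,10,12,12,12,12,12,12,14,16,18,18]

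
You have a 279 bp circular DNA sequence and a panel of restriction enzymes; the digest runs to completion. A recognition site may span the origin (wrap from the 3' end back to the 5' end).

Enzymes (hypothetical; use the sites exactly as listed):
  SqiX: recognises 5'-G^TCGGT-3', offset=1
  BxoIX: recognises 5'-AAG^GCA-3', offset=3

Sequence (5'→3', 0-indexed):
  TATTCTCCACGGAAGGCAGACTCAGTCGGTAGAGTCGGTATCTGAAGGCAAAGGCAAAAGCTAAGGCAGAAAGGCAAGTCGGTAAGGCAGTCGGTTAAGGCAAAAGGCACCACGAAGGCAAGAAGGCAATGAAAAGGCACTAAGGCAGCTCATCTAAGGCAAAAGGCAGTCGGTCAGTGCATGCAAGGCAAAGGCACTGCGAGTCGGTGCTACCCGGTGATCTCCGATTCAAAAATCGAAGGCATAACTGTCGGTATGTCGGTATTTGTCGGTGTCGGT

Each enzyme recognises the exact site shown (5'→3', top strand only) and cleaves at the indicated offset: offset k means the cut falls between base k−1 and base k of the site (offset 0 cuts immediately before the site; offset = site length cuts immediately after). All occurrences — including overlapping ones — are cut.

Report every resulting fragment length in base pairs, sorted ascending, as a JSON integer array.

Scan for sites:
  SqiX GTCGGT/1: at [24, 33, 77, 89, 168, 202, 249, 257, 267, 273] ⇒ [25, 34, 78, 90, 169, 203, 250, 258, 268, 274]
  BxoIX AAGGCA/3: at [12, 44, 50, 62, 70, 83, 96, 103, 114, 122, 133, 141, 155, 162, 184, 190, 238] ⇒ [15, 47, 53, 65, 73, 86, 99, 106, 117, 125, 136, 144, 158, 165, 187, 193, 241]

All cut coordinates (distinct, sorted): [15, 25, 34, 47, 53, 65, 73, 78, 86, 90, 99, 106, 117, 125, 136, 144, 158, 165, 169, 187, 193, 203, 241, 250, 258, 268, 274]

Fragment lengths:
  15→25: 10 bp
  25→34: 9 bp
  34→47: 13 bp
  47→53: 6 bp
  53→65: 12 bp
  65→73: 8 bp
  73→78: 5 bp
  78→86: 8 bp
  86→90: 4 bp
  90→99: 9 bp
  99→106: 7 bp
  106→117: 11 bp
  117→125: 8 bp
  125→136: 11 bp
  136→144: 8 bp
  144→158: 14 bp
  158→165: 7 bp
  165→169: 4 bp
  169→187: 18 bp
  187→193: 6 bp
  193→203: 10 bp
  203→241: 38 bp
  241→250: 9 bp
  250→258: 8 bp
  258→268: 10 bp
  268→274: 6 bp
  274→15 (wrap): 279-274+15 = 20 bp

[4,4,5,6,6,6,7,7,8,8,8,8,8,9,9,9,10,10,10,11,11,12,13,14,18,20,38]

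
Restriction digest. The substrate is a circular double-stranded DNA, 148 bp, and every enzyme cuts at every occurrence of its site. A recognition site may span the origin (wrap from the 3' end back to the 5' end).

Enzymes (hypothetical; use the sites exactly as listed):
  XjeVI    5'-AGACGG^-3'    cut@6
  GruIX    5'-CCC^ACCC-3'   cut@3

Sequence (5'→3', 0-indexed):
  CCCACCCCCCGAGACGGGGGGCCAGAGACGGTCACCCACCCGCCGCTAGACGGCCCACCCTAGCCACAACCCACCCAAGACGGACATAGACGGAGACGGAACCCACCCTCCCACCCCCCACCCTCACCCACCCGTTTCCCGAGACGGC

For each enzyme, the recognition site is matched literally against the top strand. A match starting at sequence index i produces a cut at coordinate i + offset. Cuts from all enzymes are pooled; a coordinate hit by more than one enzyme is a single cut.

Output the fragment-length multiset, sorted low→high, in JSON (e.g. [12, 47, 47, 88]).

[3,4,5,6,6,7,8,10,10,11,14,14,16,16,18]

Per-enzyme occurrences:
  XjeVI AGACGG/6: at [11, 25, 47, 77, 87, 93, 141] ⇒ [17, 31, 53, 83, 93, 99, 147]
  GruIX CCCACCC/3: at [0, 34, 53, 69, 101, 109, 116, 126] ⇒ [3, 37, 56, 72, 104, 112, 119, 129]

All cut coordinates (distinct, sorted): [3, 17, 31, 37, 53, 56, 72, 83, 93, 99, 104, 112, 119, 129, 147]

Fragments:
  3→17: 14 bp
  17→31: 14 bp
  31→37: 6 bp
  37→53: 16 bp
  53→56: 3 bp
  56→72: 16 bp
  72→83: 11 bp
  83→93: 10 bp
  93→99: 6 bp
  99→104: 5 bp
  104→112: 8 bp
  112→119: 7 bp
  119→129: 10 bp
  129→147: 18 bp
  147→3 (wrap): 148-147+3 = 4 bp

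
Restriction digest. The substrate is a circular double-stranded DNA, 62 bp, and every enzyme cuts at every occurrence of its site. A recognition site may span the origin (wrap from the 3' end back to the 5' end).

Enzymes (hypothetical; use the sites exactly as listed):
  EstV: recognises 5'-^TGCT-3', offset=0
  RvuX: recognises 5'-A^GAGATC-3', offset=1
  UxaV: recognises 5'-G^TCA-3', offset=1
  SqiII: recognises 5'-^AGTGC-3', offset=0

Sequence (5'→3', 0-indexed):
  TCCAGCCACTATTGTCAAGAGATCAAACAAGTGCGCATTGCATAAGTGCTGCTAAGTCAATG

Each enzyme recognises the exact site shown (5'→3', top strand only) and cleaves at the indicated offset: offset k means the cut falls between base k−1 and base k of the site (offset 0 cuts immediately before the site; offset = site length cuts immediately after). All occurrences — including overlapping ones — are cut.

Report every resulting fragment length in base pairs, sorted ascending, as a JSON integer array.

[2,3,4,7,11,15,20]

Site scan:
  EstV (TGCT, off=0): starts [46, 49] → cuts [46, 49]
  RvuX (AGAGATC, off=1): starts [17] → cuts [18]
  UxaV (GTCA, off=1): starts [13, 55] → cuts [14, 56]
  SqiII (AGTGC, off=0): starts [29, 44] → cuts [29, 44]

All cut coordinates (distinct, sorted): [14, 18, 29, 44, 46, 49, 56]

Fragments:
  14→18: 4 bp
  18→29: 11 bp
  29→44: 15 bp
  44→46: 2 bp
  46→49: 3 bp
  49→56: 7 bp
  56→14 (wrap): 62-56+14 = 20 bp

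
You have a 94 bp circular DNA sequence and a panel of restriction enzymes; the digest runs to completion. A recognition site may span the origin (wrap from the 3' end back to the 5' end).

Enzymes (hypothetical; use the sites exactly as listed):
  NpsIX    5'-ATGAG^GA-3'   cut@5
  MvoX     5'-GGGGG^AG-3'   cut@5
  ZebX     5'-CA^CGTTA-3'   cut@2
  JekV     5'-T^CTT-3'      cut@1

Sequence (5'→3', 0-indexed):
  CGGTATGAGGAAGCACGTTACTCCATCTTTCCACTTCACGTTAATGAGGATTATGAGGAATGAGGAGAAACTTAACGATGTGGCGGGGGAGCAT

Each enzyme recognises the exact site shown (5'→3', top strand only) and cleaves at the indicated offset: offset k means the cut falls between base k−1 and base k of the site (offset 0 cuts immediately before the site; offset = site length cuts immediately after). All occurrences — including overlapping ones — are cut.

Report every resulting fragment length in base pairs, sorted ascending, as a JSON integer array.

[6,7,9,10,11,12,14,25]

Per-enzyme occurrences:
  NpsIX (ATGAGGA, off=5): starts [4, 43, 52, 59] → cuts [9, 48, 57, 64]
  MvoX (GGGGGAG, off=5): starts [84] → cuts [89]
  ZebX (CACGTTA, off=2): starts [13, 36] → cuts [15, 38]
  JekV (TCTT, off=1): starts [25] → cuts [26]

All cut coordinates (distinct, sorted): [9, 15, 26, 38, 48, 57, 64, 89]

Fragment lengths:
  9→15: 6 bp
  15→26: 11 bp
  26→38: 12 bp
  38→48: 10 bp
  48→57: 9 bp
  57→64: 7 bp
  64→89: 25 bp
  89→9 (wrap): 94-89+9 = 14 bp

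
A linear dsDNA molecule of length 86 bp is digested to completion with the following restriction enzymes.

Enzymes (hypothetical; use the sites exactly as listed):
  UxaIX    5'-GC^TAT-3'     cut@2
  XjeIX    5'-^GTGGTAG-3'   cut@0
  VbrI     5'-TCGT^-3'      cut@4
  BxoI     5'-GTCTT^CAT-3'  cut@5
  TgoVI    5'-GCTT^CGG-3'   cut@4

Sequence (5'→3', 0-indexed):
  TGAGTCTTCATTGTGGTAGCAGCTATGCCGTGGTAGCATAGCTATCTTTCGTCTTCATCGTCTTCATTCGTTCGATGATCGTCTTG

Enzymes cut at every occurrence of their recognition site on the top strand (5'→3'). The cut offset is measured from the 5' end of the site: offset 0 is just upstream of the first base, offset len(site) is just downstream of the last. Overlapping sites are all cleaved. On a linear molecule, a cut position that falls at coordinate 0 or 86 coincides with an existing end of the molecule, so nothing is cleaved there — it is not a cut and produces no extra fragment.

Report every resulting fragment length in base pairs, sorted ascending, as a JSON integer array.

Scan for sites:
  UxaIX GCTAT/2: at [21, 40] ⇒ [23, 42]
  XjeIX GTGGTAG/0: at [12, 29] ⇒ [12, 29]
  VbrI TCGT/4: at [48, 57, 67, 78] ⇒ [52, 61, 71, 82]
  BxoI GTCTTCAT/5: at [3, 50, 59] ⇒ [8, 55, 64]
  TgoVI (GCTTCGG, off=4): no sites

Pooled cuts: [8, 12, 23, 29, 42, 52, 55, 61, 64, 71, 82]

Fragments:
  [0,8): 8 bp
  [8,12): 4 bp
  [12,23): 11 bp
  [23,29): 6 bp
  [29,42): 13 bp
  [42,52): 10 bp
  [52,55): 3 bp
  [55,61): 6 bp
  [61,64): 3 bp
  [64,71): 7 bp
  [71,82): 11 bp
  [82,86): 4 bp

[3,3,4,4,6,6,7,8,10,11,11,13]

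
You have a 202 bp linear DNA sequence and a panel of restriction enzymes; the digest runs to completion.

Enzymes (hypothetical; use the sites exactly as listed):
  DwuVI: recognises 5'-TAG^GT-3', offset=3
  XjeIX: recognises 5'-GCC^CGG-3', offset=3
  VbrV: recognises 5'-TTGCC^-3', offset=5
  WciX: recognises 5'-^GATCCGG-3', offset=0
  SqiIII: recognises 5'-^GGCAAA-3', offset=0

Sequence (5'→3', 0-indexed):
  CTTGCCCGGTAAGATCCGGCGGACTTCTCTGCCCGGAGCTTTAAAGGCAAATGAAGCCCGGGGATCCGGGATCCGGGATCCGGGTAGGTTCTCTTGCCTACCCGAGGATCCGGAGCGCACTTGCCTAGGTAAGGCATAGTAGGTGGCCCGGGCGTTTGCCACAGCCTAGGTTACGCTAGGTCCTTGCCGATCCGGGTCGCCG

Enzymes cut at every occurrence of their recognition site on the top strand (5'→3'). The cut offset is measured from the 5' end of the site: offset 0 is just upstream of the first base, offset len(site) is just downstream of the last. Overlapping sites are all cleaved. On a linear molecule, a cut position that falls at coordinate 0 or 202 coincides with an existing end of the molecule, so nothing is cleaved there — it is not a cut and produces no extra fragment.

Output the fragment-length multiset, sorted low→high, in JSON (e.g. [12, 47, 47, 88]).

Scan for sites:
  DwuVI (TAGGT, off=3): starts [84, 125, 139, 166, 176] → cuts [87, 128, 142, 169, 179]
  XjeIX (GCCCGG, off=3): starts [3, 30, 55, 145] → cuts [6, 33, 58, 148]
  VbrV (TTGCC, off=5): starts [1, 93, 120, 155, 183] → cuts [6, 98, 125, 160, 188]
  WciX (GATCCGG, off=0): starts [12, 62, 69, 76, 106, 188] → cuts [12, 62, 69, 76, 106, 188]
  SqiIII (GGCAAA, off=0): starts [45] → cuts [45]

All cut coordinates (distinct, sorted): [6, 12, 33, 45, 58, 62, 69, 76, 87, 98, 106, 125, 128, 142, 148, 160, 169, 179, 188]

Fragments:
  [0,6): 6 bp
  [6,12): 6 bp
  [12,33): 21 bp
  [33,45): 12 bp
  [45,58): 13 bp
  [58,62): 4 bp
  [62,69): 7 bp
  [69,76): 7 bp
  [76,87): 11 bp
  [87,98): 11 bp
  [98,106): 8 bp
  [106,125): 19 bp
  [125,128): 3 bp
  [128,142): 14 bp
  [142,148): 6 bp
  [148,160): 12 bp
  [160,169): 9 bp
  [169,179): 10 bp
  [179,188): 9 bp
  [188,202): 14 bp

[3,4,6,6,6,7,7,8,9,9,10,11,11,12,12,13,14,14,19,21]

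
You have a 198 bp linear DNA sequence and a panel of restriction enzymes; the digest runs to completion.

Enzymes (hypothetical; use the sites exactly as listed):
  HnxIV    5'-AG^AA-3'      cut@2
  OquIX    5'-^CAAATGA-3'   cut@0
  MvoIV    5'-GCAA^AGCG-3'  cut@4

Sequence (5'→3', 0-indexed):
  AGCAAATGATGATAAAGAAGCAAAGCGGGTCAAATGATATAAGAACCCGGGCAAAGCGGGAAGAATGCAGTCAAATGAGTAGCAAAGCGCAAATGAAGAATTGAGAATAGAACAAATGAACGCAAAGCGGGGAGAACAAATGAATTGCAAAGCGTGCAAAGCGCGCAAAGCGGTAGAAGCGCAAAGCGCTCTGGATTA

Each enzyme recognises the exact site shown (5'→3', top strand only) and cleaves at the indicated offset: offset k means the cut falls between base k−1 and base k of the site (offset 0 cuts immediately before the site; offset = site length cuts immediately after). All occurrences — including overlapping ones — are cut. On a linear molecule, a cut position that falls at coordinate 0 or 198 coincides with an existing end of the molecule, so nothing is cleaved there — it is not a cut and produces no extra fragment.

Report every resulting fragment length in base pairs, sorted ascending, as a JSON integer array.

[2,2,2,4,5,6,7,7,8,8,8,9,9,9,9,9,11,13,13,14,14,14,15]

Site scan:
  HnxIV AGAA/2: at [15, 41, 61, 96, 103, 108, 132, 174] ⇒ [17, 43, 63, 98, 105, 110, 134, 176]
  OquIX CAAATGA/0: at [2, 30, 71, 89, 112, 136] ⇒ [2, 30, 71, 89, 112, 136]
  MvoIV GCAAAGCG/4: at [19, 50, 81, 121, 146, 155, 164, 180] ⇒ [23, 54, 85, 125, 150, 159, 168, 184]

Pooled cuts: [2, 17, 23, 30, 43, 54, 63, 71, 85, 89, 98, 105, 110, 112, 125, 134, 136, 150, 159, 168, 176, 184]

Fragments:
  [0,2): 2 bp
  [2,17): 15 bp
  [17,23): 6 bp
  [23,30): 7 bp
  [30,43): 13 bp
  [43,54): 11 bp
  [54,63): 9 bp
  [63,71): 8 bp
  [71,85): 14 bp
  [85,89): 4 bp
  [89,98): 9 bp
  [98,105): 7 bp
  [105,110): 5 bp
  [110,112): 2 bp
  [112,125): 13 bp
  [125,134): 9 bp
  [134,136): 2 bp
  [136,150): 14 bp
  [150,159): 9 bp
  [159,168): 9 bp
  [168,176): 8 bp
  [176,184): 8 bp
  [184,198): 14 bp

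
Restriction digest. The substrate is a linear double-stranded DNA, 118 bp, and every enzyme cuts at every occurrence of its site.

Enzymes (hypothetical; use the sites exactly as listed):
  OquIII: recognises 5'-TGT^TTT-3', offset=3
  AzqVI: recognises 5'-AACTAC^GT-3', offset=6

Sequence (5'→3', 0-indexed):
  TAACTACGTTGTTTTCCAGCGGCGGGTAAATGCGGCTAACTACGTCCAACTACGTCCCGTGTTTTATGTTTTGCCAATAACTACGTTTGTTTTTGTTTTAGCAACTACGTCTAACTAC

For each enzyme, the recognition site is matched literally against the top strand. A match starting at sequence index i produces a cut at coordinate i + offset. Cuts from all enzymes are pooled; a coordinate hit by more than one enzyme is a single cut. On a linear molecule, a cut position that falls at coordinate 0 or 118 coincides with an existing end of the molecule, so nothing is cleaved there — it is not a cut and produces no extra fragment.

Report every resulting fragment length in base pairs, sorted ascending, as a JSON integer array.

Site scan:
  OquIII TGTTTT/3: at [9, 59, 66, 87, 93] ⇒ [12, 62, 69, 90, 96]
  AzqVI AACTACGT/6: at [1, 37, 47, 78, 102] ⇒ [7, 43, 53, 84, 108]

Pooled cuts: [7, 12, 43, 53, 62, 69, 84, 90, 96, 108]

Fragment lengths:
  [0,7): 7 bp
  [7,12): 5 bp
  [12,43): 31 bp
  [43,53): 10 bp
  [53,62): 9 bp
  [62,69): 7 bp
  [69,84): 15 bp
  [84,90): 6 bp
  [90,96): 6 bp
  [96,108): 12 bp
  [108,118): 10 bp

[5,6,6,7,7,9,10,10,12,15,31]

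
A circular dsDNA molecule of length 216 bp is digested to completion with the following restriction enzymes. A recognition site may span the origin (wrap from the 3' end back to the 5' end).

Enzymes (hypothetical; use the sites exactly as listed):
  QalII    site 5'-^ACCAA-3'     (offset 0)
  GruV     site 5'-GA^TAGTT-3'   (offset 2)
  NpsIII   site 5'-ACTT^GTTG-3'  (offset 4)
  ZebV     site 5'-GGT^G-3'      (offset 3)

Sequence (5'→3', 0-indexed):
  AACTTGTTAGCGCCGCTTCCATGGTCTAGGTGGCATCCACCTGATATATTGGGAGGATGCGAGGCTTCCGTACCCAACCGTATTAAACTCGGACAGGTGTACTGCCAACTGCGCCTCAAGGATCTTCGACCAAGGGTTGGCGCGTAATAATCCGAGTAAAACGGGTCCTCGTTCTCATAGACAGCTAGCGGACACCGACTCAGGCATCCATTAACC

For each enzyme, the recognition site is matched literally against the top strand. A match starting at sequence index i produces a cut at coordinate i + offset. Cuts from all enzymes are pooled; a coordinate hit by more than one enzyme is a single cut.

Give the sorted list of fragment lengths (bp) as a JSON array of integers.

[30,34,67,85]

Scan for sites:
  QalII (ACCAA, off=0): starts [128, 213] → cuts [128, 213]
  GruV (GATAGTT, off=2): no sites
  NpsIII (ACTTGTTG, off=4): no sites
  ZebV (GGTG, off=3): starts [28, 95] → cuts [31, 98]

All cut coordinates (distinct, sorted): [31, 98, 128, 213]

Fragments:
  31→98: 67 bp
  98→128: 30 bp
  128→213: 85 bp
  213→31 (wrap): 216-213+31 = 34 bp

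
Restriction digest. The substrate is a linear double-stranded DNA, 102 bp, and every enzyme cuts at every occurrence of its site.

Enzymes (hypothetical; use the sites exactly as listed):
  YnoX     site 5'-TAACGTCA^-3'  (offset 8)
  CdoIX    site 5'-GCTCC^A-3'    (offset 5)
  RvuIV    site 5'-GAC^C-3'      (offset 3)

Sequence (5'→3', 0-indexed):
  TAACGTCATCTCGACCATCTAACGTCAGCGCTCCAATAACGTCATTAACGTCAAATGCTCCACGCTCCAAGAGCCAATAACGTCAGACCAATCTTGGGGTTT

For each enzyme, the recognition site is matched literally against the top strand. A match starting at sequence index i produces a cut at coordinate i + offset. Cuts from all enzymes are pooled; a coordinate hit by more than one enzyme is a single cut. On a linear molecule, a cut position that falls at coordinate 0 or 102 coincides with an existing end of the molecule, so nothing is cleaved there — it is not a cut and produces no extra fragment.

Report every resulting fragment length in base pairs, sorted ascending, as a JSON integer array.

[3,7,7,7,8,8,9,10,12,14,17]

Scan for sites:
  YnoX TAACGTCA/8: at [0, 19, 36, 45, 77] ⇒ [8, 27, 44, 53, 85]
  CdoIX GCTCCA/5: at [29, 56, 63] ⇒ [34, 61, 68]
  RvuIV GACC/3: at [12, 85] ⇒ [15, 88]

All cut coordinates (distinct, sorted): [8, 15, 27, 34, 44, 53, 61, 68, 85, 88]

Fragments:
  [0,8): 8 bp
  [8,15): 7 bp
  [15,27): 12 bp
  [27,34): 7 bp
  [34,44): 10 bp
  [44,53): 9 bp
  [53,61): 8 bp
  [61,68): 7 bp
  [68,85): 17 bp
  [85,88): 3 bp
  [88,102): 14 bp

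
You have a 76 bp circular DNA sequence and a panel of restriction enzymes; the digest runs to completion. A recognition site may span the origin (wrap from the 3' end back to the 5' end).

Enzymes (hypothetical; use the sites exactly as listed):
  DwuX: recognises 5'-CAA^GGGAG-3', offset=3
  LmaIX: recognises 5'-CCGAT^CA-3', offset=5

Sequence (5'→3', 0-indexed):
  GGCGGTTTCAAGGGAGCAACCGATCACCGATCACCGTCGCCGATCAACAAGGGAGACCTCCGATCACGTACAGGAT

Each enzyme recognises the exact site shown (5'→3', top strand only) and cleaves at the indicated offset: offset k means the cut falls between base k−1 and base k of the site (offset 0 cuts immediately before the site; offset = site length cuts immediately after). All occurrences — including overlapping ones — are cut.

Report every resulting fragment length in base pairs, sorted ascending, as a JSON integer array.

Per-enzyme occurrences:
  DwuX CAAGGGAG/3: at [8, 47] ⇒ [11, 50]
  LmaIX CCGATCA/5: at [19, 26, 39, 59] ⇒ [24, 31, 44, 64]

All cut coordinates (distinct, sorted): [11, 24, 31, 44, 50, 64]

Fragment lengths:
  11→24: 13 bp
  24→31: 7 bp
  31→44: 13 bp
  44→50: 6 bp
  50→64: 14 bp
  64→11 (wrap): 76-64+11 = 23 bp

[6,7,13,13,14,23]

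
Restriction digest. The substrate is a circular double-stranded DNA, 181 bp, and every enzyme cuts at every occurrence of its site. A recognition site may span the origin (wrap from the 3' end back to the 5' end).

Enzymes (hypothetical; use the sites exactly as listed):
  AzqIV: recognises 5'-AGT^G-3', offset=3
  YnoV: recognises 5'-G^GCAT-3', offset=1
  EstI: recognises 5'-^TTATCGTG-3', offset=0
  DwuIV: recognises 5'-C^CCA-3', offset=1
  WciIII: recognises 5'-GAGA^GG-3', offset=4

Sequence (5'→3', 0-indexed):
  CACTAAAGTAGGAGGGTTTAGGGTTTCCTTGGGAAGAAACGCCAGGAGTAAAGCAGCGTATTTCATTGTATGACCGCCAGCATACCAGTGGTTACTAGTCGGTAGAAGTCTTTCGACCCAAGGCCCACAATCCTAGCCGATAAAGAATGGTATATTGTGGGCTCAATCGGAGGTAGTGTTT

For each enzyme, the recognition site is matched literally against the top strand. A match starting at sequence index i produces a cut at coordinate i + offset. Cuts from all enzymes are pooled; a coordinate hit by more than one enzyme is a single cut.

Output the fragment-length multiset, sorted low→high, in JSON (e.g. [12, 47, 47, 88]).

Site scan:
  AzqIV AGTG/3: at [86, 174] ⇒ [89, 177]
  YnoV (GGCAT, off=1): no sites
  EstI (TTATCGTG, off=0): no sites
  DwuIV CCCA/1: at [116, 123] ⇒ [117, 124]
  WciIII (GAGAGG, off=4): no sites

Pooled cuts: [89, 117, 124, 177]

Fragment lengths:
  89→117: 28 bp
  117→124: 7 bp
  124→177: 53 bp
  177→89 (wrap): 181-177+89 = 93 bp

[7,28,53,93]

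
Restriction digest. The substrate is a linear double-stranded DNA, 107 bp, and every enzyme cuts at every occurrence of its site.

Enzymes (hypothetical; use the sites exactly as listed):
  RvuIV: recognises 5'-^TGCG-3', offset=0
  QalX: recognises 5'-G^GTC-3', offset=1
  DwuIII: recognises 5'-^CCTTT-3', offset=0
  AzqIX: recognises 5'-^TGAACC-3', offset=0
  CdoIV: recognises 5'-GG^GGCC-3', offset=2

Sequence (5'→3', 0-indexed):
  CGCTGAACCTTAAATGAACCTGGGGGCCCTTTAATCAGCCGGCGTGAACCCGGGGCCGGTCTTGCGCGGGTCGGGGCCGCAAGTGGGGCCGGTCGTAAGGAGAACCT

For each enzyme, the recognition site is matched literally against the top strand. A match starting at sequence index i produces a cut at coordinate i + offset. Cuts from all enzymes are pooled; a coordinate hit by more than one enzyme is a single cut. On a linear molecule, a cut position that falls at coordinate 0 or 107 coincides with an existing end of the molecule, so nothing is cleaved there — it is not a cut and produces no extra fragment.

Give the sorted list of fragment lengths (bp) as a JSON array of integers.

[3,3,4,5,5,5,7,9,10,11,12,16,17]

Site scan:
  RvuIV (TGCG, off=0): starts [62] → cuts [62]
  QalX (GGTC, off=1): starts [57, 68, 90] → cuts [58, 69, 91]
  DwuIII (CCTTT, off=0): starts [27] → cuts [27]
  AzqIX (TGAACC, off=0): starts [3, 14, 44] → cuts [3, 14, 44]
  CdoIV (GGGGCC, off=2): starts [22, 51, 72, 84] → cuts [24, 53, 74, 86]

All cut coordinates (distinct, sorted): [3, 14, 24, 27, 44, 53, 58, 62, 69, 74, 86, 91]

Fragments:
  [0,3): 3 bp
  [3,14): 11 bp
  [14,24): 10 bp
  [24,27): 3 bp
  [27,44): 17 bp
  [44,53): 9 bp
  [53,58): 5 bp
  [58,62): 4 bp
  [62,69): 7 bp
  [69,74): 5 bp
  [74,86): 12 bp
  [86,91): 5 bp
  [91,107): 16 bp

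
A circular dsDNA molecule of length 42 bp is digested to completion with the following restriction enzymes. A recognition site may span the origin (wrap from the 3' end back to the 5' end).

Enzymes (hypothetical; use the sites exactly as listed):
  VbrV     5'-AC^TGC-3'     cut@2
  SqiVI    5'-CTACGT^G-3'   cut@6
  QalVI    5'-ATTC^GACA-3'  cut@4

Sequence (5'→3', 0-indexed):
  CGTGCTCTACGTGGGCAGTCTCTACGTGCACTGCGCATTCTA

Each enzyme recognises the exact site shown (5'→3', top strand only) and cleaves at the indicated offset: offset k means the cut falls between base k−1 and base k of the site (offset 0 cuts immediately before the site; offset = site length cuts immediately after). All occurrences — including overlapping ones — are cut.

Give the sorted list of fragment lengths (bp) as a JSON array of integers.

[4,9,14,15]

Scan for sites:
  VbrV (ACTGC, off=2): starts [29] → cuts [31]
  SqiVI (CTACGTG, off=6): starts [6, 21, 39] → cuts [3, 12, 27]
  QalVI (ATTCGACA, off=4): no sites

Pooled cuts: [3, 12, 27, 31]

Fragment lengths:
  3→12: 9 bp
  12→27: 15 bp
  27→31: 4 bp
  31→3 (wrap): 42-31+3 = 14 bp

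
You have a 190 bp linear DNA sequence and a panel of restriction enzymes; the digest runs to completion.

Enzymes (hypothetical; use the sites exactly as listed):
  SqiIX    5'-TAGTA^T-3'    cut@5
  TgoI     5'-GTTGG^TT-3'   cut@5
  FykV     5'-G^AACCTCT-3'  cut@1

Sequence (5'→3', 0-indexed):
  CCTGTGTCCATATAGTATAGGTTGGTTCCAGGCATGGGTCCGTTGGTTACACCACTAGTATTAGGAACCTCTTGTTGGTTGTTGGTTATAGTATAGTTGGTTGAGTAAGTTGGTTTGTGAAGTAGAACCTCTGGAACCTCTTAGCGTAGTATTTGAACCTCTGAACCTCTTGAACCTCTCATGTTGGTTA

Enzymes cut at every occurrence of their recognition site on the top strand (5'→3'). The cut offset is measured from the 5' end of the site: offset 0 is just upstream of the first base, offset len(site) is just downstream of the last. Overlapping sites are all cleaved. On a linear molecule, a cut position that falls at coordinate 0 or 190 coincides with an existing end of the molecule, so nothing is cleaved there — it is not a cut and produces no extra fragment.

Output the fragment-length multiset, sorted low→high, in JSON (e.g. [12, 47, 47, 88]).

[3,4,5,7,7,8,8,8,9,9,12,13,13,14,15,17,17,21]

Site scan:
  SqiIX (TAGTAT, off=5): starts [12, 55, 88, 146] → cuts [17, 60, 93, 151]
  TgoI (GTTGGTT, off=5): starts [20, 41, 73, 80, 95, 108, 182] → cuts [25, 46, 78, 85, 100, 113, 187]
  FykV (GAACCTCT, off=1): starts [64, 124, 133, 154, 162, 171] → cuts [65, 125, 134, 155, 163, 172]

Pooled cuts: [17, 25, 46, 60, 65, 78, 85, 93, 100, 113, 125, 134, 151, 155, 163, 172, 187]

Fragment lengths:
  [0,17): 17 bp
  [17,25): 8 bp
  [25,46): 21 bp
  [46,60): 14 bp
  [60,65): 5 bp
  [65,78): 13 bp
  [78,85): 7 bp
  [85,93): 8 bp
  [93,100): 7 bp
  [100,113): 13 bp
  [113,125): 12 bp
  [125,134): 9 bp
  [134,151): 17 bp
  [151,155): 4 bp
  [155,163): 8 bp
  [163,172): 9 bp
  [172,187): 15 bp
  [187,190): 3 bp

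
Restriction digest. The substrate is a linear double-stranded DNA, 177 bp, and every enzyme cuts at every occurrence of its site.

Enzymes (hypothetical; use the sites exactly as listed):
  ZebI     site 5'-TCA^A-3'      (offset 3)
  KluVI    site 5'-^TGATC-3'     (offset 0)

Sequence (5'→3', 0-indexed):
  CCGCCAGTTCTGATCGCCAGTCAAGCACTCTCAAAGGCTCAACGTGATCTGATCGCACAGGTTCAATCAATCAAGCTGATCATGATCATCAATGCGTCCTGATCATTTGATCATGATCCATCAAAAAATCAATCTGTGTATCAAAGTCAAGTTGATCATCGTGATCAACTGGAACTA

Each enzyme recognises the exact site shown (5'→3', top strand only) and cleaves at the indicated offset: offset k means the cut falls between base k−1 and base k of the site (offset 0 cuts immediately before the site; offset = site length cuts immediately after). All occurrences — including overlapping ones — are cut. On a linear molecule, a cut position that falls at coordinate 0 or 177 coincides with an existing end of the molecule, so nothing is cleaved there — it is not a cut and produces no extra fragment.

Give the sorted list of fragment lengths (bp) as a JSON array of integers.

Site scan:
  ZebI (TCAA, off=3): starts [20, 30, 38, 62, 66, 70, 88, 120, 128, 140, 146, 164] → cuts [23, 33, 41, 65, 69, 73, 91, 123, 131, 143, 149, 167]
  KluVI (TGATC, off=0): starts [10, 44, 49, 76, 82, 99, 107, 113, 152, 161] → cuts [10, 44, 49, 76, 82, 99, 107, 113, 152, 161]

Pooled cuts: [10, 23, 33, 41, 44, 49, 65, 69, 73, 76, 82, 91, 99, 107, 113, 123, 131, 143, 149, 152, 161, 167]

Fragments:
  [0,10): 10 bp
  [10,23): 13 bp
  [23,33): 10 bp
  [33,41): 8 bp
  [41,44): 3 bp
  [44,49): 5 bp
  [49,65): 16 bp
  [65,69): 4 bp
  [69,73): 4 bp
  [73,76): 3 bp
  [76,82): 6 bp
  [82,91): 9 bp
  [91,99): 8 bp
  [99,107): 8 bp
  [107,113): 6 bp
  [113,123): 10 bp
  [123,131): 8 bp
  [131,143): 12 bp
  [143,149): 6 bp
  [149,152): 3 bp
  [152,161): 9 bp
  [161,167): 6 bp
  [167,177): 10 bp

[3,3,3,4,4,5,6,6,6,6,8,8,8,8,9,9,10,10,10,10,12,13,16]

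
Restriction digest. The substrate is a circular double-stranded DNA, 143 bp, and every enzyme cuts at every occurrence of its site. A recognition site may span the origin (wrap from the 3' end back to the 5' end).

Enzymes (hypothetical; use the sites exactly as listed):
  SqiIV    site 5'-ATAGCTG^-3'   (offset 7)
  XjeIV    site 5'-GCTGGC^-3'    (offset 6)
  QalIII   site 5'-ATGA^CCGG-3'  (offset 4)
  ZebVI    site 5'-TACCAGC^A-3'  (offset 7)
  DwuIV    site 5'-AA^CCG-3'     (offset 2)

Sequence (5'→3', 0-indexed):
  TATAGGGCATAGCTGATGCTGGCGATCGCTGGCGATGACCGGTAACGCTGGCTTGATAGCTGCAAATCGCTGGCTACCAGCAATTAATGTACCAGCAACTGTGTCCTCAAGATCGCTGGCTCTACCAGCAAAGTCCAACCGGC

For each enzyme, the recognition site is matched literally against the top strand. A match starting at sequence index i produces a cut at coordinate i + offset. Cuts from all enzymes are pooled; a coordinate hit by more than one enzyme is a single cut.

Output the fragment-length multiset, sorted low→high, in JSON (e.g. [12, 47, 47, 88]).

[5,7,8,9,9,10,10,12,14,15,20,24]

Site scan:
  SqiIV ATAGCTG/7: at [8, 55] ⇒ [15, 62]
  XjeIV GCTGGC/6: at [17, 27, 46, 68, 114] ⇒ [23, 33, 52, 74, 120]
  QalIII ATGACCGG/4: at [34] ⇒ [38]
  ZebVI TACCAGCA/7: at [74, 89, 122] ⇒ [81, 96, 129]
  DwuIV AACCG/2: at [136] ⇒ [138]

Pooled cuts: [15, 23, 33, 38, 52, 62, 74, 81, 96, 120, 129, 138]

Fragment lengths:
  15→23: 8 bp
  23→33: 10 bp
  33→38: 5 bp
  38→52: 14 bp
  52→62: 10 bp
  62→74: 12 bp
  74→81: 7 bp
  81→96: 15 bp
  96→120: 24 bp
  120→129: 9 bp
  129→138: 9 bp
  138→15 (wrap): 143-138+15 = 20 bp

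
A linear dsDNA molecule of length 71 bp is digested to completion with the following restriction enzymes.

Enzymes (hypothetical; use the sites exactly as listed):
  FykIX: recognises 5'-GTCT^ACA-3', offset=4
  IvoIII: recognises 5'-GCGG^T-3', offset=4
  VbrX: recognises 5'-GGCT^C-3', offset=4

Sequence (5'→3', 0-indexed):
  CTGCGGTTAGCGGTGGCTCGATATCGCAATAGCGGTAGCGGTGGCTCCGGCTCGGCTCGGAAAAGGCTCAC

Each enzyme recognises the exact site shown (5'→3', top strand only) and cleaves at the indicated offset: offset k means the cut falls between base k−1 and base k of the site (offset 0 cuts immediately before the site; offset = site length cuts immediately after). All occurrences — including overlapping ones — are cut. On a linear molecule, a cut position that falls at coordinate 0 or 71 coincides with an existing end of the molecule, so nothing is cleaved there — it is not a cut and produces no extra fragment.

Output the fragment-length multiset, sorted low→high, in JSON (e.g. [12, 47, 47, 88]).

Per-enzyme occurrences:
  FykIX (GTCTACA, off=4): no sites
  IvoIII (GCGGT, off=4): starts [2, 9, 31, 37] → cuts [6, 13, 35, 41]
  VbrX (GGCTC, off=4): starts [14, 42, 48, 53, 64] → cuts [18, 46, 52, 57, 68]

Pooled cuts: [6, 13, 18, 35, 41, 46, 52, 57, 68]

Fragment lengths:
  [0,6): 6 bp
  [6,13): 7 bp
  [13,18): 5 bp
  [18,35): 17 bp
  [35,41): 6 bp
  [41,46): 5 bp
  [46,52): 6 bp
  [52,57): 5 bp
  [57,68): 11 bp
  [68,71): 3 bp

[3,5,5,5,6,6,6,7,11,17]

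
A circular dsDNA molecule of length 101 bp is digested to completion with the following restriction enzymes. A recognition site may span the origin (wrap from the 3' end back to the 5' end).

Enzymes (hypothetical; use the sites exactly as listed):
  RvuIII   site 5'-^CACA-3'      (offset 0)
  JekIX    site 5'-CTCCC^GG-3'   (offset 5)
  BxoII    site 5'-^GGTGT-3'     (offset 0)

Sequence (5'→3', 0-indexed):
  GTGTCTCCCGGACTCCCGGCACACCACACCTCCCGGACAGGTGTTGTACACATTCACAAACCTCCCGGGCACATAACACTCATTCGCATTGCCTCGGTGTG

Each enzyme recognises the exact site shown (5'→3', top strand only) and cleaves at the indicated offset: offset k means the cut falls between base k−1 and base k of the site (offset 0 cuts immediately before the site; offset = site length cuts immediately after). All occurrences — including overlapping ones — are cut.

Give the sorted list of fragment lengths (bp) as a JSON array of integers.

Scan for sites:
  RvuIII CACA/0: at [19, 24, 48, 54, 69] ⇒ [19, 24, 48, 54, 69]
  JekIX CTCCCGG/5: at [4, 12, 29, 61] ⇒ [9, 17, 34, 66]
  BxoII GGTGT/0: at [39, 95, 100] ⇒ [39, 95, 100]

All cut coordinates (distinct, sorted): [9, 17, 19, 24, 34, 39, 48, 54, 66, 69, 95, 100]

Fragment lengths:
  9→17: 8 bp
  17→19: 2 bp
  19→24: 5 bp
  24→34: 10 bp
  34→39: 5 bp
  39→48: 9 bp
  48→54: 6 bp
  54→66: 12 bp
  66→69: 3 bp
  69→95: 26 bp
  95→100: 5 bp
  100→9 (wrap): 101-100+9 = 10 bp

[2,3,5,5,5,6,8,9,10,10,12,26]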